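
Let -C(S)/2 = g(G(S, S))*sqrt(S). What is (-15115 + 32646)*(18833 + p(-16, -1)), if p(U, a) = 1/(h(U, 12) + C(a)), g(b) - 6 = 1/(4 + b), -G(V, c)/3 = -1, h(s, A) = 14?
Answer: 2806377258633/8500 + 5276831*I/8500 ≈ 3.3016e+8 + 620.8*I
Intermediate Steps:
G(V, c) = 3 (G(V, c) = -3*(-1) = 3)
g(b) = 6 + 1/(4 + b)
C(S) = -86*sqrt(S)/7 (C(S) = -2*(25 + 6*3)/(4 + 3)*sqrt(S) = -2*(25 + 18)/7*sqrt(S) = -2*(1/7)*43*sqrt(S) = -86*sqrt(S)/7)
p(U, a) = 1/(14 - 86*sqrt(a)/7)
(-15115 + 32646)*(18833 + p(-16, -1)) = (-15115 + 32646)*(18833 - 7/(-98 + 86*sqrt(-1))) = 17531*(18833 - 7*(-98 - 86*I)/17000) = 330161323 - 122717*(-98 - 86*I)/17000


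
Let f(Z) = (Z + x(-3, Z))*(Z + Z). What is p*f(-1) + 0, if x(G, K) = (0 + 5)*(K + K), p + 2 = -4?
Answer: -132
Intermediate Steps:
p = -6 (p = -2 - 4 = -6)
x(G, K) = 10*K (x(G, K) = 5*(2*K) = 10*K)
f(Z) = 22*Z**2 (f(Z) = (Z + 10*Z)*(Z + Z) = (11*Z)*(2*Z) = 22*Z**2)
p*f(-1) + 0 = -132*(-1)**2 + 0 = -132 + 0 = -132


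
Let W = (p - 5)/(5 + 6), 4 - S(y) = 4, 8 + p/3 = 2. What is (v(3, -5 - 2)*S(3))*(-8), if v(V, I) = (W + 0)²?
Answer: 0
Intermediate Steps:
p = -18 (p = -24 + 3*2 = -24 + 6 = -18)
S(y) = 0 (S(y) = 4 - 1*4 = 4 - 4 = 0)
W = -23/11 (W = (-18 - 5)/(5 + 6) = -23/11 ≈ -2.0909)
v(V, I) = 529/121 (v(V, I) = (-23/11 + 0)² = (-23/11)² = 529/121)
(v(3, -5 - 2)*S(3))*(-8) = ((529/121)*0)*(-8) = 0*(-8) = 0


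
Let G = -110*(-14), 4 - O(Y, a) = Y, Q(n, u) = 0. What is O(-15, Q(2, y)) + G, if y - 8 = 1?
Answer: 1559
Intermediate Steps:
y = 9 (y = 8 + 1 = 9)
O(Y, a) = 4 - Y
G = 1540
O(-15, Q(2, y)) + G = (4 - 1*(-15)) + 1540 = (4 + 15) + 1540 = 19 + 1540 = 1559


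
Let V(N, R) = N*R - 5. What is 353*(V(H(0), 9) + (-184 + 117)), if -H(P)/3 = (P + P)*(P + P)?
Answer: -25416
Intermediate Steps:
H(P) = -12*P² (H(P) = -3*(P + P)*(P + P) = -3*2*P*2*P = -12*P²)
V(N, R) = -5 + N*R
353*(V(H(0), 9) + (-184 + 117)) = 353*((-5 - 12*0²*9) + (-184 + 117)) = 353*((-5 - 12*0*9) - 67) = 353*((-5 + 0*9) - 67) = 353*((-5 + 0) - 67) = 353*(-5 - 67) = 353*(-72) = -25416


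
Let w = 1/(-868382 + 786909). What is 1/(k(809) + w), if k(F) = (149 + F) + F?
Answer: 81473/143962790 ≈ 0.00056593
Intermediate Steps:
w = -1/81473 (w = 1/(-81473) = -1/81473 ≈ -1.2274e-5)
k(F) = 149 + 2*F
1/(k(809) + w) = 1/((149 + 2*809) - 1/81473) = 1/((149 + 1618) - 1/81473) = 1/(1767 - 1/81473) = 1/(143962790/81473) = 81473/143962790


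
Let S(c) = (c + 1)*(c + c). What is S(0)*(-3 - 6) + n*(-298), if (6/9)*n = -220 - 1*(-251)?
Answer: -13857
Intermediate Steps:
S(c) = 2*c*(1 + c) (S(c) = (1 + c)*(2*c) = 2*c*(1 + c))
n = 93/2 (n = 3*(-220 - 1*(-251))/2 = 3*(-220 + 251)/2 = (3/2)*31 = 93/2 ≈ 46.500)
S(0)*(-3 - 6) + n*(-298) = (2*0*(1 + 0))*(-3 - 6) + (93/2)*(-298) = (2*0*1)*(-9) - 13857 = 0*(-9) - 13857 = 0 - 13857 = -13857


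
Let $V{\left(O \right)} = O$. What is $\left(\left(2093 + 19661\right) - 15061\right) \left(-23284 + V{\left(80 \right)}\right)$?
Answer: $-155304372$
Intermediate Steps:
$\left(\left(2093 + 19661\right) - 15061\right) \left(-23284 + V{\left(80 \right)}\right) = \left(\left(2093 + 19661\right) - 15061\right) \left(-23284 + 80\right) = \left(21754 - 15061\right) \left(-23204\right) = 6693 \left(-23204\right) = -155304372$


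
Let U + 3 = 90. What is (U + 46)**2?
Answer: 17689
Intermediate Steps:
U = 87 (U = -3 + 90 = 87)
(U + 46)**2 = (87 + 46)**2 = 133**2 = 17689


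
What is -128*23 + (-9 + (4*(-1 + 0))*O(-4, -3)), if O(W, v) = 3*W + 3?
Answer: -2917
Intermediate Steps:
O(W, v) = 3 + 3*W
-128*23 + (-9 + (4*(-1 + 0))*O(-4, -3)) = -128*23 + (-9 + (4*(-1 + 0))*(3 + 3*(-4))) = -2944 + (-9 + (4*(-1))*(3 - 12)) = -2944 + (-9 - 4*(-9)) = -2944 + (-9 + 36) = -2944 + 27 = -2917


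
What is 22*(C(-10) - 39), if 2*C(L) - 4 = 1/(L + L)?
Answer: -16291/20 ≈ -814.55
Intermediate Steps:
C(L) = 2 + 1/(4*L) (C(L) = 2 + 1/(2*(L + L)) = 2 + 1/(2*((2*L))) = 2 + (1/(2*L))/2 = 2 + 1/(4*L))
22*(C(-10) - 39) = 22*((2 + (¼)/(-10)) - 39) = 22*((2 + (¼)*(-⅒)) - 39) = 22*((2 - 1/40) - 39) = 22*(79/40 - 39) = 22*(-1481/40) = -16291/20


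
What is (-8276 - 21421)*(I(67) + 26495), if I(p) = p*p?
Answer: -920131848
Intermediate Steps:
I(p) = p²
(-8276 - 21421)*(I(67) + 26495) = (-8276 - 21421)*(67² + 26495) = -29697*(4489 + 26495) = -29697*30984 = -920131848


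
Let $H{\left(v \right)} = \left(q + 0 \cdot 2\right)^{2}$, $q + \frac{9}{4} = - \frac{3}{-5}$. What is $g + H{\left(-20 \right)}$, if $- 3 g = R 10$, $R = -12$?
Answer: $\frac{17089}{400} \approx 42.722$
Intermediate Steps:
$g = 40$ ($g = - \frac{\left(-12\right) 10}{3} = \left(- \frac{1}{3}\right) \left(-120\right) = 40$)
$q = - \frac{33}{20}$ ($q = - \frac{9}{4} - \frac{3}{-5} = - \frac{9}{4} - - \frac{3}{5} = - \frac{9}{4} + \frac{3}{5} = - \frac{33}{20} \approx -1.65$)
$H{\left(v \right)} = \frac{1089}{400}$ ($H{\left(v \right)} = \left(- \frac{33}{20} + 0 \cdot 2\right)^{2} = \left(- \frac{33}{20} + 0\right)^{2} = \left(- \frac{33}{20}\right)^{2} = \frac{1089}{400}$)
$g + H{\left(-20 \right)} = 40 + \frac{1089}{400} = \frac{17089}{400}$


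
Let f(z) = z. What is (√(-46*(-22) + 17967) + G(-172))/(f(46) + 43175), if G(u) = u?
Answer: -172/43221 + √18979/43221 ≈ -0.00079211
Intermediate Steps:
(√(-46*(-22) + 17967) + G(-172))/(f(46) + 43175) = (√(-46*(-22) + 17967) - 172)/(46 + 43175) = (√(1012 + 17967) - 172)/43221 = (√18979 - 172)*(1/43221) = (-172 + √18979)*(1/43221) = -172/43221 + √18979/43221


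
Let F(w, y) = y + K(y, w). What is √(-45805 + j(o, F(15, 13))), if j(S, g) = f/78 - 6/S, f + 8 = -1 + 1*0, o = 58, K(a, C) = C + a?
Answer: I*√26040999790/754 ≈ 214.02*I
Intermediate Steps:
f = -9 (f = -8 + (-1 + 1*0) = -8 + (-1 + 0) = -8 - 1 = -9)
F(w, y) = w + 2*y (F(w, y) = y + (w + y) = w + 2*y)
j(S, g) = -3/26 - 6/S (j(S, g) = -9/78 - 6/S = -9*1/78 - 6/S = -3/26 - 6/S)
√(-45805 + j(o, F(15, 13))) = √(-45805 + (-3/26 - 6/58)) = √(-45805 + (-3/26 - 6*1/58)) = √(-45805 + (-3/26 - 3/29)) = √(-45805 - 165/754) = √(-34537135/754) = I*√26040999790/754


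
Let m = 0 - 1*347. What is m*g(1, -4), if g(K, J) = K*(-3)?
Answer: 1041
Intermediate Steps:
m = -347 (m = 0 - 347 = -347)
g(K, J) = -3*K
m*g(1, -4) = -(-1041) = -347*(-3) = 1041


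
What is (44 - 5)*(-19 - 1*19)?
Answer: -1482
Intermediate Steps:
(44 - 5)*(-19 - 1*19) = 39*(-19 - 19) = 39*(-38) = -1482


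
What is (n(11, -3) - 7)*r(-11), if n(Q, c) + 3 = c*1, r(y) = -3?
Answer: 39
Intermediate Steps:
n(Q, c) = -3 + c (n(Q, c) = -3 + c*1 = -3 + c)
(n(11, -3) - 7)*r(-11) = ((-3 - 3) - 7)*(-3) = (-6 - 7)*(-3) = -13*(-3) = 39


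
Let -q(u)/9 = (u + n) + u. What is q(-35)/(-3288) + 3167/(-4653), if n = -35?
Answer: -4936727/5099688 ≈ -0.96805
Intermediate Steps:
q(u) = 315 - 18*u (q(u) = -9*((u - 35) + u) = -9*((-35 + u) + u) = -9*(-35 + 2*u) = 315 - 18*u)
q(-35)/(-3288) + 3167/(-4653) = (315 - 18*(-35))/(-3288) + 3167/(-4653) = (315 + 630)*(-1/3288) + 3167*(-1/4653) = 945*(-1/3288) - 3167/4653 = -315/1096 - 3167/4653 = -4936727/5099688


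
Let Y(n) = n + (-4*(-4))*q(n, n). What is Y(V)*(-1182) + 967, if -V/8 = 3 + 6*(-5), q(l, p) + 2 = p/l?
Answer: -235433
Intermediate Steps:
q(l, p) = -2 + p/l
V = 216 (V = -8*(3 + 6*(-5)) = -8*(3 - 30) = -8*(-27) = 216)
Y(n) = -16 + n (Y(n) = n + (-4*(-4))*(-2 + n/n) = n + 16*(-2 + 1) = n + 16*(-1) = n - 16 = -16 + n)
Y(V)*(-1182) + 967 = (-16 + 216)*(-1182) + 967 = 200*(-1182) + 967 = -236400 + 967 = -235433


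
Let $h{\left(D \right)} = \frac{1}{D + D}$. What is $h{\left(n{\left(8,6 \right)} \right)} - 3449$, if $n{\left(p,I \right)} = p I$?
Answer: $- \frac{331103}{96} \approx -3449.0$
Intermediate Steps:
$n{\left(p,I \right)} = I p$
$h{\left(D \right)} = \frac{1}{2 D}$
$h{\left(n{\left(8,6 \right)} \right)} - 3449 = \frac{1}{2 \cdot 6 \cdot 8} - 3449 = \frac{1}{2 \cdot 48} - 3449 = \frac{1}{2} \cdot \frac{1}{48} - 3449 = \frac{1}{96} - 3449 = - \frac{331103}{96}$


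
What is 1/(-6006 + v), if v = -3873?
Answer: -1/9879 ≈ -0.00010122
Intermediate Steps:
1/(-6006 + v) = 1/(-6006 - 3873) = 1/(-9879) = -1/9879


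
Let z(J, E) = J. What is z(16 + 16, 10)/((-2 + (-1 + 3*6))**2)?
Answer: 32/225 ≈ 0.14222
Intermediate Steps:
z(16 + 16, 10)/((-2 + (-1 + 3*6))**2) = (16 + 16)/((-2 + (-1 + 3*6))**2) = 32/(-2 + (-1 + 18))**2 = 32/(-2 + 17)**2 = 32/15**2 = 32/225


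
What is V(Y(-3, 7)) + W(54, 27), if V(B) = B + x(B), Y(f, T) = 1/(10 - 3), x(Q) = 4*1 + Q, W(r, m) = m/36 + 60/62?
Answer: 5211/868 ≈ 6.0035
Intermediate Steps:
W(r, m) = 30/31 + m/36 (W(r, m) = m*(1/36) + 60*(1/62) = m/36 + 30/31 = 30/31 + m/36)
x(Q) = 4 + Q
Y(f, T) = ⅐ (Y(f, T) = 1/7 = ⅐)
V(B) = 4 + 2*B (V(B) = B + (4 + B) = 4 + 2*B)
V(Y(-3, 7)) + W(54, 27) = (4 + 2*(⅐)) + (30/31 + (1/36)*27) = (4 + 2/7) + (30/31 + ¾) = 30/7 + 213/124 = 5211/868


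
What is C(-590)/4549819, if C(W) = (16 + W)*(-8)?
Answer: 4592/4549819 ≈ 0.0010093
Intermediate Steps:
C(W) = -128 - 8*W
C(-590)/4549819 = (-128 - 8*(-590))/4549819 = (-128 + 4720)*(1/4549819) = 4592*(1/4549819) = 4592/4549819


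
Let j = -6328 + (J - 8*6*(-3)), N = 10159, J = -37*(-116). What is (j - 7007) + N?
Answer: 1260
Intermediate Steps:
J = 4292
j = -1892 (j = -6328 + (4292 - 8*6*(-3)) = -6328 + (4292 - 48*(-3)) = -6328 + (4292 + 144) = -6328 + 4436 = -1892)
(j - 7007) + N = (-1892 - 7007) + 10159 = -8899 + 10159 = 1260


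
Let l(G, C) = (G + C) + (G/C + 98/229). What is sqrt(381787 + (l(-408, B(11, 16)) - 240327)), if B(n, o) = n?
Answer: sqrt(894863019017)/2519 ≈ 375.53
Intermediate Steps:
l(G, C) = 98/229 + C + G + G/C (l(G, C) = (C + G) + (G/C + 98*(1/229)) = (C + G) + (G/C + 98/229) = (C + G) + (98/229 + G/C) = 98/229 + C + G + G/C)
sqrt(381787 + (l(-408, B(11, 16)) - 240327)) = sqrt(381787 + ((98/229 + 11 - 408 - 408/11) - 240327)) = sqrt(381787 + (-1092397/2519 - 240327)) = sqrt(381787 - 606476110/2519) = sqrt(355245343/2519) = sqrt(894863019017)/2519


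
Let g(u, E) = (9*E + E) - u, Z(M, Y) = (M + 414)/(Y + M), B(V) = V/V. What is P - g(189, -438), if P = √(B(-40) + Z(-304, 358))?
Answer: 4569 + √246/9 ≈ 4570.7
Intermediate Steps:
B(V) = 1
Z(M, Y) = (414 + M)/(M + Y)
g(u, E) = -u + 10*E (g(u, E) = 10*E - u = -u + 10*E)
P = √246/9 (P = √(1 + (414 - 304)/(-304 + 358)) = √(1 + 110/54) = √(1 + (1/54)*110) = √(1 + 55/27) = √(82/27) = √246/9 ≈ 1.7427)
P - g(189, -438) = √246/9 - (-1*189 + 10*(-438)) = √246/9 - (-189 - 4380) = √246/9 - 1*(-4569) = √246/9 + 4569 = 4569 + √246/9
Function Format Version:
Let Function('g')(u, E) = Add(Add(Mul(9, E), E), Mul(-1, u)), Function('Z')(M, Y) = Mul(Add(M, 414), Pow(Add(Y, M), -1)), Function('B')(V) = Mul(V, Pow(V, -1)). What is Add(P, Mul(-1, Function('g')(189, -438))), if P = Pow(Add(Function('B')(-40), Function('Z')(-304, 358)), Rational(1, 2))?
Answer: Add(4569, Mul(Rational(1, 9), Pow(246, Rational(1, 2)))) ≈ 4570.7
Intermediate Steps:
Function('B')(V) = 1
Function('Z')(M, Y) = Mul(Pow(Add(M, Y), -1), Add(414, M)) (Function('Z')(M, Y) = Mul(Add(414, M), Pow(Add(M, Y), -1)) = Mul(Pow(Add(M, Y), -1), Add(414, M)))
Function('g')(u, E) = Add(Mul(-1, u), Mul(10, E)) (Function('g')(u, E) = Add(Mul(10, E), Mul(-1, u)) = Add(Mul(-1, u), Mul(10, E)))
P = Mul(Rational(1, 9), Pow(246, Rational(1, 2))) (P = Pow(Add(1, Mul(Pow(Add(-304, 358), -1), Add(414, -304))), Rational(1, 2)) = Pow(Add(1, Mul(Pow(54, -1), 110)), Rational(1, 2)) = Pow(Add(1, Mul(Rational(1, 54), 110)), Rational(1, 2)) = Pow(Add(1, Rational(55, 27)), Rational(1, 2)) = Pow(Rational(82, 27), Rational(1, 2)) = Mul(Rational(1, 9), Pow(246, Rational(1, 2))) ≈ 1.7427)
Add(P, Mul(-1, Function('g')(189, -438))) = Add(Mul(Rational(1, 9), Pow(246, Rational(1, 2))), Mul(-1, Add(Mul(-1, 189), Mul(10, -438)))) = Add(Mul(Rational(1, 9), Pow(246, Rational(1, 2))), Mul(-1, Add(-189, -4380))) = Add(Mul(Rational(1, 9), Pow(246, Rational(1, 2))), Mul(-1, -4569)) = Add(Mul(Rational(1, 9), Pow(246, Rational(1, 2))), 4569) = Add(4569, Mul(Rational(1, 9), Pow(246, Rational(1, 2))))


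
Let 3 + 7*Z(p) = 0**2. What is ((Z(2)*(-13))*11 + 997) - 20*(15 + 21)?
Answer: 2368/7 ≈ 338.29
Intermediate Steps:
Z(p) = -3/7 (Z(p) = -3/7 + (1/7)*0**2 = -3/7 + (1/7)*0 = -3/7 + 0 = -3/7)
((Z(2)*(-13))*11 + 997) - 20*(15 + 21) = (-3/7*(-13)*11 + 997) - 20*(15 + 21) = ((39/7)*11 + 997) - 20*36 = (429/7 + 997) - 720 = 7408/7 - 720 = 2368/7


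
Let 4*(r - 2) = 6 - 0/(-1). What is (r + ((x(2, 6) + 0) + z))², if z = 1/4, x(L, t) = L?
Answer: 529/16 ≈ 33.063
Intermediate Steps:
z = ¼ ≈ 0.25000
r = 7/2 (r = 2 + (6 - 0/(-1))/4 = 2 + (6 - 0*(-1))/4 = 2 + (6 - 1*0)/4 = 2 + (6 + 0)/4 = 2 + (¼)*6 = 2 + 3/2 = 7/2 ≈ 3.5000)
(r + ((x(2, 6) + 0) + z))² = (7/2 + ((2 + 0) + ¼))² = (7/2 + (2 + ¼))² = (7/2 + 9/4)² = (23/4)² = 529/16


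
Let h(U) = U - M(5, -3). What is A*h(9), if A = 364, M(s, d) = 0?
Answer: 3276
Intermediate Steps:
h(U) = U (h(U) = U - 1*0 = U + 0 = U)
A*h(9) = 364*9 = 3276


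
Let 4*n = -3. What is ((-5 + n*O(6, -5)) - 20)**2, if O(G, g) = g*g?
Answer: 30625/16 ≈ 1914.1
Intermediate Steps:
O(G, g) = g**2
n = -3/4 (n = (1/4)*(-3) = -3/4 ≈ -0.75000)
((-5 + n*O(6, -5)) - 20)**2 = ((-5 - 3/4*(-5)**2) - 20)**2 = ((-5 - 3/4*25) - 20)**2 = ((-5 - 75/4) - 20)**2 = (-95/4 - 20)**2 = (-175/4)**2 = 30625/16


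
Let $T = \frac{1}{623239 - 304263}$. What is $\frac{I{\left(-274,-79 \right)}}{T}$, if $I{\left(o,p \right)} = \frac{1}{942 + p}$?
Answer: $\frac{318976}{863} \approx 369.61$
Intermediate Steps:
$T = \frac{1}{318976} \approx 3.135 \cdot 10^{-6}$
$\frac{I{\left(-274,-79 \right)}}{T} = \frac{\frac{1}{\frac{1}{318976}}}{942 - 79} = \frac{1}{863} \cdot 318976 = \frac{318976}{863}$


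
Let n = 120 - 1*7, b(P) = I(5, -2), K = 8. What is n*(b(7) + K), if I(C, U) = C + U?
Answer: 1243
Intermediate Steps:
b(P) = 3 (b(P) = 5 - 2 = 3)
n = 113 (n = 120 - 7 = 113)
n*(b(7) + K) = 113*(3 + 8) = 113*11 = 1243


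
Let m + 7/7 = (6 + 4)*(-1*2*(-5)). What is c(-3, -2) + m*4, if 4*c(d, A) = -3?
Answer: 1581/4 ≈ 395.25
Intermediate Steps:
m = 99 (m = -1 + (6 + 4)*(-1*2*(-5)) = -1 + 10*(-2*(-5)) = -1 + 10*10 = -1 + 100 = 99)
c(d, A) = -¾ (c(d, A) = (¼)*(-3) = -¾)
c(-3, -2) + m*4 = -¾ + 99*4 = -¾ + 396 = 1581/4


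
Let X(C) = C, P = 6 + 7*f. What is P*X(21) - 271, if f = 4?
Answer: 443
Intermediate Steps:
P = 34 (P = 6 + 7*4 = 6 + 28 = 34)
P*X(21) - 271 = 34*21 - 271 = 714 - 271 = 443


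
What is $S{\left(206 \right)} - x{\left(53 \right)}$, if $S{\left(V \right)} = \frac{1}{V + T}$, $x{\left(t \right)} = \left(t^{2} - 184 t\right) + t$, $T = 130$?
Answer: $\frac{2315041}{336} \approx 6890.0$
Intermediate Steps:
$x{\left(t \right)} = t^{2} - 183 t$
$S{\left(V \right)} = \frac{1}{130 + V}$ ($S{\left(V \right)} = \frac{1}{V + 130} = \frac{1}{130 + V}$)
$S{\left(206 \right)} - x{\left(53 \right)} = \frac{1}{130 + 206} - 53 \left(-183 + 53\right) = \frac{1}{336} - 53 \left(-130\right) = \frac{1}{336} - -6890 = \frac{1}{336} + 6890 = \frac{2315041}{336}$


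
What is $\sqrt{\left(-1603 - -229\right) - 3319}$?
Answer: $19 i \sqrt{13} \approx 68.505 i$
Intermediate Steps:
$\sqrt{\left(-1603 - -229\right) - 3319} = \sqrt{\left(-1603 + 229\right) - 3319} = \sqrt{-1374 - 3319} = \sqrt{-4693} = 19 i \sqrt{13}$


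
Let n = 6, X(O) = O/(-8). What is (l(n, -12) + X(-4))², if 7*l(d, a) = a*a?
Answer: 87025/196 ≈ 444.00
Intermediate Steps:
X(O) = -O/8 (X(O) = O*(-⅛) = -O/8)
l(d, a) = a²/7 (l(d, a) = (a*a)/7 = a²/7)
(l(n, -12) + X(-4))² = ((⅐)*(-12)² - ⅛*(-4))² = ((⅐)*144 + ½)² = (144/7 + ½)² = (295/14)² = 87025/196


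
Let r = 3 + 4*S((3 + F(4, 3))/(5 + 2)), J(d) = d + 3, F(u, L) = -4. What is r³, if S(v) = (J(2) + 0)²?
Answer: 1092727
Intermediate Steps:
J(d) = 3 + d
S(v) = 25 (S(v) = ((3 + 2) + 0)² = (5 + 0)² = 5² = 25)
r = 103 (r = 3 + 4*25 = 3 + 100 = 103)
r³ = 103³ = 1092727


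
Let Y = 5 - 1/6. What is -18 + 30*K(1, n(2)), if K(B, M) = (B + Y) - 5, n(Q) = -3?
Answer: 7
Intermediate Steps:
Y = 29/6 (Y = 5 - 1*⅙ = 5 - ⅙ = 29/6 ≈ 4.8333)
K(B, M) = -⅙ + B (K(B, M) = (B + 29/6) - 5 = (29/6 + B) - 5 = -⅙ + B)
-18 + 30*K(1, n(2)) = -18 + 30*(-⅙ + 1) = -18 + 30*(⅚) = -18 + 25 = 7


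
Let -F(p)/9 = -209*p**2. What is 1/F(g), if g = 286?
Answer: 1/153858276 ≈ 6.4995e-9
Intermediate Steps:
F(p) = 1881*p**2 (F(p) = -(-1881)*p**2 = 1881*p**2)
1/F(g) = 1/(1881*286**2) = 1/(1881*81796) = 1/153858276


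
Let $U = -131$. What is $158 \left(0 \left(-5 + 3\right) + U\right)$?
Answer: $-20698$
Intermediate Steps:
$158 \left(0 \left(-5 + 3\right) + U\right) = 158 \left(0 \left(-5 + 3\right) - 131\right) = 158 \left(0 \left(-2\right) - 131\right) = 158 \left(0 - 131\right) = 158 \left(-131\right) = -20698$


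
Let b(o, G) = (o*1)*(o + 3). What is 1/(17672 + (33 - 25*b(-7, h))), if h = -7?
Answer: 1/17005 ≈ 5.8806e-5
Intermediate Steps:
b(o, G) = o*(3 + o)
1/(17672 + (33 - 25*b(-7, h))) = 1/(17672 + (33 - (-175)*(3 - 7))) = 1/(17672 + (33 - (-175)*(-4))) = 1/(17672 + (33 - 25*28)) = 1/(17672 + (33 - 700)) = 1/(17672 - 667) = 1/17005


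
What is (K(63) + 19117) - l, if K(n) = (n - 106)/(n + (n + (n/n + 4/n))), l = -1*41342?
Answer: 483971586/8005 ≈ 60459.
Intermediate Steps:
l = -41342
K(n) = (-106 + n)/(1 + 2*n + 4/n) (K(n) = (-106 + n)/(n + (n + (1 + 4/n))) = (-106 + n)/(n + (1 + n + 4/n)) = (-106 + n)/(1 + 2*n + 4/n))
(K(63) + 19117) - l = (63*(-106 + 63)/(4 + 63 + 2*63²) + 19117) - 1*(-41342) = (63*(-43)/(4 + 63 + 2*3969) + 19117) + 41342 = (63*(-43)/(4 + 63 + 7938) + 19117) + 41342 = (63*(-43)/8005 + 19117) + 41342 = (63*(1/8005)*(-43) + 19117) + 41342 = (-2709/8005 + 19117) + 41342 = 153028876/8005 + 41342 = 483971586/8005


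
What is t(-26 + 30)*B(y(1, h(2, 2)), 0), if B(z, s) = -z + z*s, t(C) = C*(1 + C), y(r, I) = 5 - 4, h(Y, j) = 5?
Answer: -20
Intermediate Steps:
y(r, I) = 1
B(z, s) = -z + s*z
t(-26 + 30)*B(y(1, h(2, 2)), 0) = ((-26 + 30)*(1 + (-26 + 30)))*(1*(-1 + 0)) = (4*(1 + 4))*(1*(-1)) = (4*5)*(-1) = 20*(-1) = -20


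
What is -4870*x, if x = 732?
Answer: -3564840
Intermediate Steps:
-4870*x = -4870/(1/732) = -4870/1/732 = -4870*732 = -3564840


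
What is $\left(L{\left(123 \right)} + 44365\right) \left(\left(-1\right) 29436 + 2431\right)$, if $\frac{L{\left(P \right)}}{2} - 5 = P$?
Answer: $-1204990105$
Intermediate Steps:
$L{\left(P \right)} = 10 + 2 P$
$\left(L{\left(123 \right)} + 44365\right) \left(\left(-1\right) 29436 + 2431\right) = \left(\left(10 + 2 \cdot 123\right) + 44365\right) \left(\left(-1\right) 29436 + 2431\right) = \left(\left(10 + 246\right) + 44365\right) \left(-29436 + 2431\right) = \left(256 + 44365\right) \left(-27005\right) = 44621 \left(-27005\right) = -1204990105$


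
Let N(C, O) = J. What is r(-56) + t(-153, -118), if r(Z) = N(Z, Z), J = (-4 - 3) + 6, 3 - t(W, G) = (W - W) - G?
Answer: -116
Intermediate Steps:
t(W, G) = 3 + G (t(W, G) = 3 - ((W - W) - G) = 3 - (0 - G) = 3 - (-1)*G = 3 + G)
J = -1 (J = -7 + 6 = -1)
N(C, O) = -1
r(Z) = -1
r(-56) + t(-153, -118) = -1 + (3 - 118) = -1 - 115 = -116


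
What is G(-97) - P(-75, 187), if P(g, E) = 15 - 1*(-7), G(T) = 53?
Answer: 31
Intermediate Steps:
P(g, E) = 22 (P(g, E) = 15 + 7 = 22)
G(-97) - P(-75, 187) = 53 - 1*22 = 53 - 22 = 31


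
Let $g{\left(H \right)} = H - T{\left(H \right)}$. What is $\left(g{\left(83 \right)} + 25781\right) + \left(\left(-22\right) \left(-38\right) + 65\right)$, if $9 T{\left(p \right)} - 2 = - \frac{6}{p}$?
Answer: $\frac{19993295}{747} \approx 26765.0$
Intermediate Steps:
$T{\left(p \right)} = \frac{2}{9} - \frac{2}{3 p}$ ($T{\left(p \right)} = \frac{2}{9} + \frac{\left(-6\right) \frac{1}{p}}{9} = \frac{2}{9} - \frac{2}{3 p}$)
$g{\left(H \right)} = H - \frac{2 \left(-3 + H\right)}{9 H}$
$\left(g{\left(83 \right)} + 25781\right) + \left(\left(-22\right) \left(-38\right) + 65\right) = \left(\left(- \frac{2}{9} + 83 + \frac{2}{3 \cdot 83}\right) + 25781\right) + \left(\left(-22\right) \left(-38\right) + 65\right) = \left(\left(- \frac{2}{9} + 83 + \frac{2}{3} \cdot \frac{1}{83}\right) + 25781\right) + \left(836 + 65\right) = \left(\left(- \frac{2}{9} + 83 + \frac{2}{249}\right) + 25781\right) + 901 = \left(\frac{61841}{747} + 25781\right) + 901 = \frac{19320248}{747} + 901 = \frac{19993295}{747}$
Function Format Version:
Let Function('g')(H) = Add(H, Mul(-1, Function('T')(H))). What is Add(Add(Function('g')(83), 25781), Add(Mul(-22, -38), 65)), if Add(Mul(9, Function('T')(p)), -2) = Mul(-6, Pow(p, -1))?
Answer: Rational(19993295, 747) ≈ 26765.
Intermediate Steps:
Function('T')(p) = Add(Rational(2, 9), Mul(Rational(-2, 3), Pow(p, -1))) (Function('T')(p) = Add(Rational(2, 9), Mul(Rational(1, 9), Mul(-6, Pow(p, -1)))) = Add(Rational(2, 9), Mul(Rational(-2, 3), Pow(p, -1))))
Function('g')(H) = Add(H, Mul(Rational(-2, 9), Pow(H, -1), Add(-3, H))) (Function('g')(H) = Add(H, Mul(-1, Mul(Rational(2, 9), Pow(H, -1), Add(-3, H)))) = Add(H, Mul(Rational(-2, 9), Pow(H, -1), Add(-3, H))))
Add(Add(Function('g')(83), 25781), Add(Mul(-22, -38), 65)) = Add(Add(Add(Rational(-2, 9), 83, Mul(Rational(2, 3), Pow(83, -1))), 25781), Add(Mul(-22, -38), 65)) = Add(Add(Add(Rational(-2, 9), 83, Mul(Rational(2, 3), Rational(1, 83))), 25781), Add(836, 65)) = Add(Add(Add(Rational(-2, 9), 83, Rational(2, 249)), 25781), 901) = Add(Add(Rational(61841, 747), 25781), 901) = Add(Rational(19320248, 747), 901) = Rational(19993295, 747)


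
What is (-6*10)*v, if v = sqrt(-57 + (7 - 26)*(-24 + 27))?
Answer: -60*I*sqrt(114) ≈ -640.63*I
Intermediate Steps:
v = I*sqrt(114) (v = sqrt(-57 - 19*3) = sqrt(-57 - 57) = sqrt(-114) = I*sqrt(114) ≈ 10.677*I)
(-6*10)*v = (-6*10)*(I*sqrt(114)) = -60*I*sqrt(114)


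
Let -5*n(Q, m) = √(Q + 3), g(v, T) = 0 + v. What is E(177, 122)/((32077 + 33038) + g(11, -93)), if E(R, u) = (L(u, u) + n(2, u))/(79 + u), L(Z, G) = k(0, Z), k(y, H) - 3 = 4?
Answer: 7/13090326 - √5/65451630 ≈ 5.0058e-7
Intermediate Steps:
k(y, H) = 7 (k(y, H) = 3 + 4 = 7)
L(Z, G) = 7
g(v, T) = v
n(Q, m) = -√(3 + Q)/5 (n(Q, m) = -√(Q + 3)/5 = -√(3 + Q)/5)
E(R, u) = (7 - √5/5)/(79 + u) (E(R, u) = (7 - √(3 + 2)/5)/(79 + u) = (7 - √5/5)/(79 + u))
E(177, 122)/((32077 + 33038) + g(11, -93)) = ((35 - √5)/(5*(79 + 122)))/((32077 + 33038) + 11) = ((⅕)*(35 - √5)/201)/(65115 + 11) = ((⅕)*(1/201)*(35 - √5))/65126 = (7/201 - √5/1005)*(1/65126) = 7/13090326 - √5/65451630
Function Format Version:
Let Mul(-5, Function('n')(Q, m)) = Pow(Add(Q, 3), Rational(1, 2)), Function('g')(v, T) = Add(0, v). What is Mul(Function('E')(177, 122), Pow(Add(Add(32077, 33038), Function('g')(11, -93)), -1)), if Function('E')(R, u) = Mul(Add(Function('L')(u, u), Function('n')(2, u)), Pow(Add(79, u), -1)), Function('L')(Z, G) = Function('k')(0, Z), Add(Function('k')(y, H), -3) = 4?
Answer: Add(Rational(7, 13090326), Mul(Rational(-1, 65451630), Pow(5, Rational(1, 2)))) ≈ 5.0058e-7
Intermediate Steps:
Function('k')(y, H) = 7 (Function('k')(y, H) = Add(3, 4) = 7)
Function('L')(Z, G) = 7
Function('g')(v, T) = v
Function('n')(Q, m) = Mul(Rational(-1, 5), Pow(Add(3, Q), Rational(1, 2))) (Function('n')(Q, m) = Mul(Rational(-1, 5), Pow(Add(Q, 3), Rational(1, 2))) = Mul(Rational(-1, 5), Pow(Add(3, Q), Rational(1, 2))))
Function('E')(R, u) = Mul(Pow(Add(79, u), -1), Add(7, Mul(Rational(-1, 5), Pow(5, Rational(1, 2))))) (Function('E')(R, u) = Mul(Add(7, Mul(Rational(-1, 5), Pow(Add(3, 2), Rational(1, 2)))), Pow(Add(79, u), -1)) = Mul(Add(7, Mul(Rational(-1, 5), Pow(5, Rational(1, 2)))), Pow(Add(79, u), -1)) = Mul(Pow(Add(79, u), -1), Add(7, Mul(Rational(-1, 5), Pow(5, Rational(1, 2))))))
Mul(Function('E')(177, 122), Pow(Add(Add(32077, 33038), Function('g')(11, -93)), -1)) = Mul(Mul(Rational(1, 5), Pow(Add(79, 122), -1), Add(35, Mul(-1, Pow(5, Rational(1, 2))))), Pow(Add(Add(32077, 33038), 11), -1)) = Mul(Mul(Rational(1, 5), Pow(201, -1), Add(35, Mul(-1, Pow(5, Rational(1, 2))))), Pow(Add(65115, 11), -1)) = Mul(Mul(Rational(1, 5), Rational(1, 201), Add(35, Mul(-1, Pow(5, Rational(1, 2))))), Pow(65126, -1)) = Mul(Add(Rational(7, 201), Mul(Rational(-1, 1005), Pow(5, Rational(1, 2)))), Rational(1, 65126)) = Add(Rational(7, 13090326), Mul(Rational(-1, 65451630), Pow(5, Rational(1, 2))))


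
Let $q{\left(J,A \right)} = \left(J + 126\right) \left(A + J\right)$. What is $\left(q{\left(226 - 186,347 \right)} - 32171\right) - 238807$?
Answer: $-206736$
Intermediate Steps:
$q{\left(J,A \right)} = \left(126 + J\right) \left(A + J\right)$
$\left(q{\left(226 - 186,347 \right)} - 32171\right) - 238807 = \left(\left(\left(226 - 186\right)^{2} + 126 \cdot 347 + 126 \left(226 - 186\right) + 347 \left(226 - 186\right)\right) - 32171\right) - 238807 = \left(\left(40^{2} + 43722 + 126 \cdot 40 + 347 \cdot 40\right) - 32171\right) - 238807 = \left(\left(1600 + 43722 + 5040 + 13880\right) - 32171\right) - 238807 = \left(64242 - 32171\right) - 238807 = 32071 - 238807 = -206736$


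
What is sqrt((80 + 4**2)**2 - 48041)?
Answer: 5*I*sqrt(1553) ≈ 197.04*I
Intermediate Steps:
sqrt((80 + 4**2)**2 - 48041) = sqrt((80 + 16)**2 - 48041) = sqrt(96**2 - 48041) = sqrt(9216 - 48041) = sqrt(-38825) = 5*I*sqrt(1553)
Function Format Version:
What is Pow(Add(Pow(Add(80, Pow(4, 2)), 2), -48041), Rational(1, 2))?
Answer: Mul(5, I, Pow(1553, Rational(1, 2))) ≈ Mul(197.04, I)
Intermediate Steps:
Pow(Add(Pow(Add(80, Pow(4, 2)), 2), -48041), Rational(1, 2)) = Pow(Add(Pow(Add(80, 16), 2), -48041), Rational(1, 2)) = Pow(Add(Pow(96, 2), -48041), Rational(1, 2)) = Pow(Add(9216, -48041), Rational(1, 2)) = Pow(-38825, Rational(1, 2)) = Mul(5, I, Pow(1553, Rational(1, 2)))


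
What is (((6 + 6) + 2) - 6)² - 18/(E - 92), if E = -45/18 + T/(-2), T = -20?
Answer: 10852/169 ≈ 64.213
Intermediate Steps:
E = 15/2 (E = -45/18 - 20/(-2) = -45*1/18 - 20*(-½) = -5/2 + 10 = 15/2 ≈ 7.5000)
(((6 + 6) + 2) - 6)² - 18/(E - 92) = (((6 + 6) + 2) - 6)² - 18/(15/2 - 92) = ((12 + 2) - 6)² - 18/(-169/2) = (14 - 6)² - 2/169*(-18) = 8² + 36/169 = 64 + 36/169 = 10852/169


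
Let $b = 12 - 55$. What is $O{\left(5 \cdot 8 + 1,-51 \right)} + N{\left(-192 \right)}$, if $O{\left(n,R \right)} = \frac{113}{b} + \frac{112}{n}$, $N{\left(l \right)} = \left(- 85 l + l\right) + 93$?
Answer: $\frac{28597806}{1763} \approx 16221.0$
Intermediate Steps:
$b = -43$ ($b = 12 - 55 = -43$)
$N{\left(l \right)} = 93 - 84 l$ ($N{\left(l \right)} = - 84 l + 93 = 93 - 84 l$)
$O{\left(n,R \right)} = - \frac{113}{43} + \frac{112}{n}$ ($O{\left(n,R \right)} = \frac{113}{-43} + \frac{112}{n} = 113 \left(- \frac{1}{43}\right) + \frac{112}{n} = - \frac{113}{43} + \frac{112}{n}$)
$O{\left(5 \cdot 8 + 1,-51 \right)} + N{\left(-192 \right)} = \left(- \frac{113}{43} + \frac{112}{5 \cdot 8 + 1}\right) + \left(93 - -16128\right) = \left(- \frac{113}{43} + \frac{112}{40 + 1}\right) + \left(93 + 16128\right) = \left(- \frac{113}{43} + \frac{112}{41}\right) + 16221 = \frac{183}{1763} + 16221 = \frac{28597806}{1763}$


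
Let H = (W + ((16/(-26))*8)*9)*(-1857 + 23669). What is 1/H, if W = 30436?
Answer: 13/8617746704 ≈ 1.5085e-9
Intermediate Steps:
H = 8617746704/13 (H = (30436 + ((16/(-26))*8)*9)*(-1857 + 23669) = (30436 + ((16*(-1/26))*8)*9)*21812 = (30436 - 8/13*8*9)*21812 = (30436 - 64/13*9)*21812 = (30436 - 576/13)*21812 = (395092/13)*21812 = 8617746704/13 ≈ 6.6290e+8)
1/H = 1/(8617746704/13) = 13/8617746704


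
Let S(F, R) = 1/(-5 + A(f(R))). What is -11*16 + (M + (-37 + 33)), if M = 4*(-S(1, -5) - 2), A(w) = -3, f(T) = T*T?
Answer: -375/2 ≈ -187.50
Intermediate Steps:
f(T) = T**2
S(F, R) = -1/8 (S(F, R) = 1/(-5 - 3) = 1/(-8) = -1/8)
M = -15/2 (M = 4*(-1*(-1/8) - 2) = 4*(1/8 - 2) = 4*(-15/8) = -15/2 ≈ -7.5000)
-11*16 + (M + (-37 + 33)) = -11*16 + (-15/2 + (-37 + 33)) = -176 + (-15/2 - 4) = -176 - 23/2 = -375/2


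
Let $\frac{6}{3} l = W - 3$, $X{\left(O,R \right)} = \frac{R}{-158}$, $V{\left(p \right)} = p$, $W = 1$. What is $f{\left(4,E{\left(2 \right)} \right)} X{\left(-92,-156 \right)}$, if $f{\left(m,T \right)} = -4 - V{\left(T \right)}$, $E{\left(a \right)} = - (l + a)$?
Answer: $- \frac{234}{79} \approx -2.962$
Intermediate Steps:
$X{\left(O,R \right)} = - \frac{R}{158}$ ($X{\left(O,R \right)} = R \left(- \frac{1}{158}\right) = - \frac{R}{158}$)
$l = -1$ ($l = \frac{1 - 3}{2} = \frac{1}{2} \left(-2\right) = -1$)
$E{\left(a \right)} = 1 - a$ ($E{\left(a \right)} = - (-1 + a) = 1 - a$)
$f{\left(m,T \right)} = -4 - T$
$f{\left(4,E{\left(2 \right)} \right)} X{\left(-92,-156 \right)} = \left(-4 - \left(1 - 2\right)\right) \left(\left(- \frac{1}{158}\right) \left(-156\right)\right) = \left(-4 - \left(1 - 2\right)\right) \frac{78}{79} = \left(-4 - -1\right) \frac{78}{79} = \left(-4 + 1\right) \frac{78}{79} = \left(-3\right) \frac{78}{79} = - \frac{234}{79}$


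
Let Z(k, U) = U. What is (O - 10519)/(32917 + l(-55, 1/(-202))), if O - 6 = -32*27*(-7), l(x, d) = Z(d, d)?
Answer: -901930/6649233 ≈ -0.13564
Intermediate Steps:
l(x, d) = d
O = 6054 (O = 6 - 32*27*(-7) = 6 - 864*(-7) = 6 + 6048 = 6054)
(O - 10519)/(32917 + l(-55, 1/(-202))) = (6054 - 10519)/(32917 + 1/(-202)) = -4465/(32917 - 1/202) = -4465/6649233/202 = -4465*202/6649233 = -901930/6649233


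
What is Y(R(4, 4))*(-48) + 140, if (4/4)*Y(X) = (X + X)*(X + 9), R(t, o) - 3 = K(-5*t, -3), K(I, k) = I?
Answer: -12916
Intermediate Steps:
R(t, o) = 3 - 5*t
Y(X) = 2*X*(9 + X) (Y(X) = (X + X)*(X + 9) = (2*X)*(9 + X) = 2*X*(9 + X))
Y(R(4, 4))*(-48) + 140 = (2*(3 - 5*4)*(9 + (3 - 5*4)))*(-48) + 140 = (2*(3 - 20)*(9 + (3 - 20)))*(-48) + 140 = (2*(-17)*(9 - 17))*(-48) + 140 = (2*(-17)*(-8))*(-48) + 140 = 272*(-48) + 140 = -13056 + 140 = -12916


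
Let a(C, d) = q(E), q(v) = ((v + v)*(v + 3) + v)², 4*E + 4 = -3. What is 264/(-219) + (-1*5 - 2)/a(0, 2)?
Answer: -34856/25039 ≈ -1.3921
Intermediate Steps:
E = -7/4 (E = -1 + (¼)*(-3) = -1 - ¾ = -7/4 ≈ -1.7500)
q(v) = (v + 2*v*(3 + v))² (q(v) = ((2*v)*(3 + v) + v)² = (2*v*(3 + v) + v)² = (v + 2*v*(3 + v))²)
a(C, d) = 2401/64 (a(C, d) = (-7/4)²*(7 + 2*(-7/4))² = 49*(7 - 7/2)²/16 = 49*(7/2)²/16 = (49/16)*(49/4) = 2401/64)
264/(-219) + (-1*5 - 2)/a(0, 2) = 264/(-219) + (-1*5 - 2)/(2401/64) = 264*(-1/219) + (-5 - 2)*(64/2401) = -88/73 - 7*64/2401 = -88/73 - 64/343 = -34856/25039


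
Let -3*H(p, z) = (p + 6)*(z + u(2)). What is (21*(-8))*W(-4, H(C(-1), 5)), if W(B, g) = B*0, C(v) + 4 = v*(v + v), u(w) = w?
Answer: 0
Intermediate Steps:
C(v) = -4 + 2*v**2 (C(v) = -4 + v*(v + v) = -4 + v*(2*v) = -4 + 2*v**2)
H(p, z) = -(2 + z)*(6 + p)/3 (H(p, z) = -(p + 6)*(z + 2)/3 = -(6 + p)*(2 + z)/3 = -(2 + z)*(6 + p)/3)
W(B, g) = 0
(21*(-8))*W(-4, H(C(-1), 5)) = (21*(-8))*0 = -168*0 = 0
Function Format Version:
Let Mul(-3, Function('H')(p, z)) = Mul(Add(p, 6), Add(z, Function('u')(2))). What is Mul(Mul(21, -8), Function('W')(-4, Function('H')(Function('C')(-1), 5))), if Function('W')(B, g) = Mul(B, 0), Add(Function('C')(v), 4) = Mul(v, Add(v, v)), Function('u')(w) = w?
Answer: 0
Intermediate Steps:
Function('C')(v) = Add(-4, Mul(2, Pow(v, 2))) (Function('C')(v) = Add(-4, Mul(v, Add(v, v))) = Add(-4, Mul(v, Mul(2, v))) = Add(-4, Mul(2, Pow(v, 2))))
Function('H')(p, z) = Mul(Rational(-1, 3), Add(2, z), Add(6, p)) (Function('H')(p, z) = Mul(Rational(-1, 3), Mul(Add(p, 6), Add(z, 2))) = Mul(Rational(-1, 3), Mul(Add(6, p), Add(2, z))) = Mul(Rational(-1, 3), Mul(Add(2, z), Add(6, p))) = Mul(Rational(-1, 3), Add(2, z), Add(6, p)))
Function('W')(B, g) = 0
Mul(Mul(21, -8), Function('W')(-4, Function('H')(Function('C')(-1), 5))) = Mul(Mul(21, -8), 0) = Mul(-168, 0) = 0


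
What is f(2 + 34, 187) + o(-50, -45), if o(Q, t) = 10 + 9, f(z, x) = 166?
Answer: 185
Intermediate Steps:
o(Q, t) = 19
f(2 + 34, 187) + o(-50, -45) = 166 + 19 = 185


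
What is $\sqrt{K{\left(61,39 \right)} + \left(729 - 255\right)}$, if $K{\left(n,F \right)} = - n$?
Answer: $\sqrt{413} \approx 20.322$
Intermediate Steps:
$\sqrt{K{\left(61,39 \right)} + \left(729 - 255\right)} = \sqrt{\left(-1\right) 61 + \left(729 - 255\right)} = \sqrt{-61 + 474} = \sqrt{413}$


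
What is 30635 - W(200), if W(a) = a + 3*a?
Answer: 29835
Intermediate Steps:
W(a) = 4*a
30635 - W(200) = 30635 - 4*200 = 30635 - 1*800 = 30635 - 800 = 29835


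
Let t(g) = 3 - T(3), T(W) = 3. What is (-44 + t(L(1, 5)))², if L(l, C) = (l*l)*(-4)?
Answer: 1936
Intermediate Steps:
L(l, C) = -4*l² (L(l, C) = l²*(-4) = -4*l²)
t(g) = 0 (t(g) = 3 - 1*3 = 3 - 3 = 0)
(-44 + t(L(1, 5)))² = (-44 + 0)² = (-44)² = 1936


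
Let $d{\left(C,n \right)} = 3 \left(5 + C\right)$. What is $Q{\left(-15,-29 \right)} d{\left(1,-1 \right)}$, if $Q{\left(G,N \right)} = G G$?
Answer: $4050$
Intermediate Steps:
$Q{\left(G,N \right)} = G^{2}$
$d{\left(C,n \right)} = 15 + 3 C$
$Q{\left(-15,-29 \right)} d{\left(1,-1 \right)} = \left(-15\right)^{2} \left(15 + 3 \cdot 1\right) = 225 \left(15 + 3\right) = 225 \cdot 18 = 4050$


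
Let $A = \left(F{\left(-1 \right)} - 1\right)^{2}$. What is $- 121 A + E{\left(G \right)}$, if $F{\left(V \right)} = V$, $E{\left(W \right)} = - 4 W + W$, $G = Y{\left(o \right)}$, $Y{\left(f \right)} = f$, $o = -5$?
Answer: $-469$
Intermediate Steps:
$G = -5$
$E{\left(W \right)} = - 3 W$
$A = 4$ ($A = \left(-1 - 1\right)^{2} = \left(-2\right)^{2} = 4$)
$- 121 A + E{\left(G \right)} = \left(-121\right) 4 - -15 = -484 + 15 = -469$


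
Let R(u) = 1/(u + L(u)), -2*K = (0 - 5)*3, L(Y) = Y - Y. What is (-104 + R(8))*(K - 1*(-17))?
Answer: -40719/16 ≈ -2544.9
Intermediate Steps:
L(Y) = 0
K = 15/2 (K = -(0 - 5)*3/2 = -(-5)*3/2 = -½*(-15) = 15/2 ≈ 7.5000)
R(u) = 1/u (R(u) = 1/(u + 0) = 1/u)
(-104 + R(8))*(K - 1*(-17)) = (-104 + 1/8)*(15/2 - 1*(-17)) = (-104 + ⅛)*(15/2 + 17) = -831/8*49/2 = -40719/16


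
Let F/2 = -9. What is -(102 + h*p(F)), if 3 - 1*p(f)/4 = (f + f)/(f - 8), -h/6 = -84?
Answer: -43662/13 ≈ -3358.6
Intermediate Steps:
h = 504 (h = -6*(-84) = 504)
F = -18 (F = 2*(-9) = -18)
p(f) = 12 - 8*f/(-8 + f) (p(f) = 12 - 4*(f + f)/(f - 8) = 12 - 4*2*f/(-8 + f) = 12 - 8*f/(-8 + f))
-(102 + h*p(F)) = -(102 + 504*(4*(-24 - 18)/(-8 - 18))) = -(102 + 504*(4*(-42)/(-26))) = -(102 + 504*(4*(-1/26)*(-42))) = -(102 + 504*(84/13)) = -(102 + 42336/13) = -1*43662/13 = -43662/13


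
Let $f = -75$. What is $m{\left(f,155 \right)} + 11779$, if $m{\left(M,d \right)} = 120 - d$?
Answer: $11744$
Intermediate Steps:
$m{\left(f,155 \right)} + 11779 = \left(120 - 155\right) + 11779 = -35 + 11779 = 11744$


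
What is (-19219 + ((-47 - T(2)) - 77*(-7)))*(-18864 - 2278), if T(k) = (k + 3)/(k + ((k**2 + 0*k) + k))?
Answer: 1583757791/4 ≈ 3.9594e+8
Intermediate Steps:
T(k) = (3 + k)/(k**2 + 2*k) (T(k) = (3 + k)/(k + ((k**2 + 0) + k)) = (3 + k)/(k + (k**2 + k)) = (3 + k)/(k + (k + k**2)) = (3 + k)/(k**2 + 2*k))
(-19219 + ((-47 - T(2)) - 77*(-7)))*(-18864 - 2278) = (-19219 + ((-47 - (3 + 2)/(2*(2 + 2))) - 77*(-7)))*(-18864 - 2278) = (-19219 + ((-47 - 5/(2*4)) + 539))*(-21142) = (-19219 + ((-47 - 1*5/8) + 539))*(-21142) = (-19219 + ((-47 - 5/8) + 539))*(-21142) = (-19219 + (-381/8 + 539))*(-21142) = (-19219 + 3931/8)*(-21142) = -149821/8*(-21142) = 1583757791/4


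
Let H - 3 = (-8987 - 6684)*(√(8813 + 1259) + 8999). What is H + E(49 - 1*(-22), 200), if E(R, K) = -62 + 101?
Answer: -141023287 - 31342*√2518 ≈ -1.4260e+8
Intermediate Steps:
E(R, K) = 39
H = -141023326 - 31342*√2518 (H = 3 + (-8987 - 6684)*(√(8813 + 1259) + 8999) = 3 - 15671*(√10072 + 8999) = 3 - 15671*(2*√2518 + 8999) = 3 - 15671*(8999 + 2*√2518) = 3 + (-141023329 - 31342*√2518) = -141023326 - 31342*√2518 ≈ -1.4260e+8)
H + E(49 - 1*(-22), 200) = (-141023326 - 31342*√2518) + 39 = -141023287 - 31342*√2518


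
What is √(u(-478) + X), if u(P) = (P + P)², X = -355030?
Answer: √558906 ≈ 747.60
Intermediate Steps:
u(P) = 4*P² (u(P) = (2*P)² = 4*P²)
√(u(-478) + X) = √(4*(-478)² - 355030) = √(4*228484 - 355030) = √(913936 - 355030) = √558906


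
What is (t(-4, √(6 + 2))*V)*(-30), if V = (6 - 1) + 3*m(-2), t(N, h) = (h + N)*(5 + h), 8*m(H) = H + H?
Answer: 1260 - 210*√2 ≈ 963.02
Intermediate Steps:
m(H) = H/4 (m(H) = (H + H)/8 = (2*H)/8 = H/4)
t(N, h) = (5 + h)*(N + h) (t(N, h) = (N + h)*(5 + h) = (5 + h)*(N + h))
V = 7/2 (V = (6 - 1) + 3*((¼)*(-2)) = 5 + 3*(-½) = 5 - 3/2 = 7/2 ≈ 3.5000)
(t(-4, √(6 + 2))*V)*(-30) = (((√(6 + 2))² + 5*(-4) + 5*√(6 + 2) - 4*√(6 + 2))*(7/2))*(-30) = (((√8)² - 20 + 5*√8 - 8*√2)*(7/2))*(-30) = (((2*√2)² - 20 + 5*(2*√2) - 8*√2)*(7/2))*(-30) = ((8 - 20 + 10*√2 - 8*√2)*(7/2))*(-30) = ((-12 + 2*√2)*(7/2))*(-30) = (-42 + 7*√2)*(-30) = 1260 - 210*√2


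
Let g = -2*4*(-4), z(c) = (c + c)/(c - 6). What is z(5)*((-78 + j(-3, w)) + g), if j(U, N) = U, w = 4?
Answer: 490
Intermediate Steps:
z(c) = 2*c/(-6 + c) (z(c) = (2*c)/(-6 + c) = 2*c/(-6 + c))
g = 32 (g = -8*(-4) = 32)
z(5)*((-78 + j(-3, w)) + g) = (2*5/(-6 + 5))*((-78 - 3) + 32) = (2*5/(-1))*(-81 + 32) = (2*5*(-1))*(-49) = -10*(-49) = 490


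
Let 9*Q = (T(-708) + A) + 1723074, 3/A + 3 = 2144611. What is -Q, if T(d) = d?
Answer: -1231266634177/6433824 ≈ -1.9137e+5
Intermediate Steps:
A = 3/2144608 (A = 3/(-3 + 2144611) = 3/2144608 ≈ 1.3989e-6)
Q = 1231266634177/6433824 (Q = ((-708 + 3/2144608) + 1723074)/9 = (-1518382461/2144608 + 1723074)/9 = (⅑)*(3693799902531/2144608) = 1231266634177/6433824 ≈ 1.9137e+5)
-Q = -1*1231266634177/6433824 = -1231266634177/6433824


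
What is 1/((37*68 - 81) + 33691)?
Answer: 1/36126 ≈ 2.7681e-5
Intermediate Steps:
1/((37*68 - 81) + 33691) = 1/((2516 - 81) + 33691) = 1/(2435 + 33691) = 1/36126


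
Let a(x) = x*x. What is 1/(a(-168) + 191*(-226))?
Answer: -1/14942 ≈ -6.6925e-5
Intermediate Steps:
a(x) = x²
1/(a(-168) + 191*(-226)) = 1/((-168)² + 191*(-226)) = 1/(28224 - 43166) = 1/(-14942) = -1/14942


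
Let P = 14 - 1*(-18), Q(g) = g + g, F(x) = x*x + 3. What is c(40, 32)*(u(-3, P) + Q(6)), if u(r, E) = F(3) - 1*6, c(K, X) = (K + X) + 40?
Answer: 2016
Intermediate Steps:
c(K, X) = 40 + K + X
F(x) = 3 + x² (F(x) = x² + 3 = 3 + x²)
Q(g) = 2*g
P = 32 (P = 14 + 18 = 32)
u(r, E) = 6 (u(r, E) = (3 + 3²) - 1*6 = (3 + 9) - 6 = 12 - 6 = 6)
c(40, 32)*(u(-3, P) + Q(6)) = (40 + 40 + 32)*(6 + 2*6) = 112*(6 + 12) = 112*18 = 2016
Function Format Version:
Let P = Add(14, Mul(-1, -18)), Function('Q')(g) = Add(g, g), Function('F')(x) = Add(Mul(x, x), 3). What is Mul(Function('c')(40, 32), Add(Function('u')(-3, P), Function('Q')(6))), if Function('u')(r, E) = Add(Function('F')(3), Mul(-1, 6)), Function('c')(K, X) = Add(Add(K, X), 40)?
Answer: 2016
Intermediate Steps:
Function('c')(K, X) = Add(40, K, X)
Function('F')(x) = Add(3, Pow(x, 2)) (Function('F')(x) = Add(Pow(x, 2), 3) = Add(3, Pow(x, 2)))
Function('Q')(g) = Mul(2, g)
P = 32 (P = Add(14, 18) = 32)
Function('u')(r, E) = 6 (Function('u')(r, E) = Add(Add(3, Pow(3, 2)), Mul(-1, 6)) = Add(Add(3, 9), -6) = Add(12, -6) = 6)
Mul(Function('c')(40, 32), Add(Function('u')(-3, P), Function('Q')(6))) = Mul(Add(40, 40, 32), Add(6, Mul(2, 6))) = Mul(112, Add(6, 12)) = Mul(112, 18) = 2016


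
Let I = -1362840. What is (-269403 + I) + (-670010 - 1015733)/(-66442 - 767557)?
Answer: -1361287344014/833999 ≈ -1.6322e+6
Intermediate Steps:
(-269403 + I) + (-670010 - 1015733)/(-66442 - 767557) = (-269403 - 1362840) + (-670010 - 1015733)/(-66442 - 767557) = -1632243 - 1685743/(-833999) = -1632243 - 1685743*(-1/833999) = -1632243 + 1685743/833999 = -1361287344014/833999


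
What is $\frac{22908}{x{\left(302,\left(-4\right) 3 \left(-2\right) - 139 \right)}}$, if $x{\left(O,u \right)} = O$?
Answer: $\frac{11454}{151} \approx 75.854$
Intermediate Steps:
$\frac{22908}{x{\left(302,\left(-4\right) 3 \left(-2\right) - 139 \right)}} = \frac{22908}{302} = 22908 \cdot \frac{1}{302} = \frac{11454}{151}$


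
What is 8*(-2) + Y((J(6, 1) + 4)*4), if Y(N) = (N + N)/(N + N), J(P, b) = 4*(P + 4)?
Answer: -15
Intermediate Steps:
J(P, b) = 16 + 4*P (J(P, b) = 4*(4 + P) = 16 + 4*P)
Y(N) = 1 (Y(N) = (2*N)/((2*N)) = (2*N)*(1/(2*N)) = 1)
8*(-2) + Y((J(6, 1) + 4)*4) = 8*(-2) + 1 = -16 + 1 = -15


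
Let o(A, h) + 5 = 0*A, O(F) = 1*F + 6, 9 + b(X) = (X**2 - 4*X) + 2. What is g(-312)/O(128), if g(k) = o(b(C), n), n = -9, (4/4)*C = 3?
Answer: -5/134 ≈ -0.037313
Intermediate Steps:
C = 3
b(X) = -7 + X**2 - 4*X (b(X) = -9 + ((X**2 - 4*X) + 2) = -9 + (2 + X**2 - 4*X) = -7 + X**2 - 4*X)
O(F) = 6 + F (O(F) = F + 6 = 6 + F)
o(A, h) = -5 (o(A, h) = -5 + 0*A = -5 + 0 = -5)
g(k) = -5
g(-312)/O(128) = -5/(6 + 128) = -5/134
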